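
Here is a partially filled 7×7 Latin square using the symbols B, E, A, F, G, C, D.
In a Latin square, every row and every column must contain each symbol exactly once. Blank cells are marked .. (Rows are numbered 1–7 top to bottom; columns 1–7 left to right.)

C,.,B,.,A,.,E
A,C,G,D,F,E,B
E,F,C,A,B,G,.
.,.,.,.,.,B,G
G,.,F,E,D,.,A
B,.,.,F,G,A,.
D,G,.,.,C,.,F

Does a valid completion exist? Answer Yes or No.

Row 7, column 6: row 7 together with column 6 already contain {B, E, A, F, G, C, D} — every symbol — so nothing can go there. The grid has no valid completion.

No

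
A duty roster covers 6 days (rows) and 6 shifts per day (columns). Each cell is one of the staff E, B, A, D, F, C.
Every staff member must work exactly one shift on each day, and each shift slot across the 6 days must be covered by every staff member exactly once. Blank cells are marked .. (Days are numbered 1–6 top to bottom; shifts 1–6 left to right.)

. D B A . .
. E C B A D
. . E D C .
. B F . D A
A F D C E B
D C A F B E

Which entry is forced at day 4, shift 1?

C

Day 1, shift 5: day 1 has {B, A, D} and shift 5 has {E, B, A, D, C}, leaving only F.
Day 1, shift 6: day 1 has {B, A, D, F} and shift 6 has {E, B, A, D}, leaving only C.
Day 1, shift 1: day 1 has {B, A, D, F, C} and shift 1 has {A, D}, leaving only E.
Day 4 already has {B, A, D, F} and shift 1 already has {E, A, D}, so day 4, shift 1 must be C.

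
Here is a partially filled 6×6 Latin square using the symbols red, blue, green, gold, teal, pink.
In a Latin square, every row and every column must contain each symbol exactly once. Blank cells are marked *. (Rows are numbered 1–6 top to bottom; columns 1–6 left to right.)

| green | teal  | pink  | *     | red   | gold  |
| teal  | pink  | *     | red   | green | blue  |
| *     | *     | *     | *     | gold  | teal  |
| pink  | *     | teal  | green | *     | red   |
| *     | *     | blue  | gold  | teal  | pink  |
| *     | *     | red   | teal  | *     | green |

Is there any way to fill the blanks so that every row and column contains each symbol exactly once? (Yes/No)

No row or column among the givens repeats a symbol, and propagating forced cells runs into no contradiction.
One valid completion exists (for instance, green teal pink blue red gold / teal pink gold red green blue / blue red green pink gold teal / pink gold teal green blue red / red green blue gold teal pink / gold blue red teal pink green).

Yes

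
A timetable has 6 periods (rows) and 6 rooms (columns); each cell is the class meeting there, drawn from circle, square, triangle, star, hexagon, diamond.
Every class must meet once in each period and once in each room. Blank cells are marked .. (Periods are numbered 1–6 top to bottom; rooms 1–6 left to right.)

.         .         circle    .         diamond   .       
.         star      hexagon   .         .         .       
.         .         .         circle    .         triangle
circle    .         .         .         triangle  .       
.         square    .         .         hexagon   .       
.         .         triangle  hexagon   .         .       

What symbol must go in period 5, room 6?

Period 5, room 6 is narrowed to {circle, star, diamond}.
If it were star, then period 5, room 4 would be left with no valid symbol.
If it were diamond, then period 5, room 4 would be left with no valid symbol.
So period 5, room 6 must be circle.

circle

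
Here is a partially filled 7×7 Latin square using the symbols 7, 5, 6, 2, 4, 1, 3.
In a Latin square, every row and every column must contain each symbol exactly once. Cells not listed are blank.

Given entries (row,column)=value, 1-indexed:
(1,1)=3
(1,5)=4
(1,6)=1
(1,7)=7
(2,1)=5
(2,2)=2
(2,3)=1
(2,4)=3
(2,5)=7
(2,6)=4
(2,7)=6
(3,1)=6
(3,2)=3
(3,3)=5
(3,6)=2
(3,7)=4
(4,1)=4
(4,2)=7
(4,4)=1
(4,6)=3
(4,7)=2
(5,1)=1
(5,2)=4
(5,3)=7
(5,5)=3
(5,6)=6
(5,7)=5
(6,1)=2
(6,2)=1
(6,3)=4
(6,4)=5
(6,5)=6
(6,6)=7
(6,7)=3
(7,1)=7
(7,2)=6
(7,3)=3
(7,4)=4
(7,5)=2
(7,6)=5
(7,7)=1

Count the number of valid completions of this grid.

Row 1, column 2: eliminating its row and column leaves {5}.
Row 1, column 3: eliminating its row and column leaves {6, 2}.
Row 1, column 4: eliminating its row and column leaves {6, 2}.
Row 3, column 4: eliminating its row and column leaves {7}.
Row 3, column 5: eliminating its row and column leaves {1}.
Row 4, column 3: eliminating its row and column leaves {6}.
Row 4, column 5: eliminating its row and column leaves {5}.
Row 5, column 4: eliminating its row and column leaves {2}.
Only one assignment across all blanks avoids any row or column repeat, giving 1 completion.

1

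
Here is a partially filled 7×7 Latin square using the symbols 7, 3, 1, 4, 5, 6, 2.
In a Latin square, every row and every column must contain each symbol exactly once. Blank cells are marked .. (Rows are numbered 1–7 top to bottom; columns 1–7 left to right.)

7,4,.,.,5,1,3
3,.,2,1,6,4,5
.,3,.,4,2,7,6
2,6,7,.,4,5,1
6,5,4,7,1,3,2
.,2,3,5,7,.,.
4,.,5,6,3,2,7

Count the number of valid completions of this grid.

1

Row 1, column 3: eliminating its row and column leaves {6}.
Row 1, column 4: eliminating its row and column leaves {2}.
Row 2, column 2: eliminating its row and column leaves {7}.
Row 3, column 1: eliminating its row and column leaves {1, 5}.
Row 3, column 3: eliminating its row and column leaves {1}.
Row 4, column 4: eliminating its row and column leaves {3}.
Row 6, column 1: eliminating its row and column leaves {1}.
Row 6, column 6: eliminating its row and column leaves {6}.
Row 6, column 7: eliminating its row and column leaves {4}.
Row 7, column 2: eliminating its row and column leaves {1}.
Only one assignment across all blanks avoids any row or column repeat, giving 1 completion.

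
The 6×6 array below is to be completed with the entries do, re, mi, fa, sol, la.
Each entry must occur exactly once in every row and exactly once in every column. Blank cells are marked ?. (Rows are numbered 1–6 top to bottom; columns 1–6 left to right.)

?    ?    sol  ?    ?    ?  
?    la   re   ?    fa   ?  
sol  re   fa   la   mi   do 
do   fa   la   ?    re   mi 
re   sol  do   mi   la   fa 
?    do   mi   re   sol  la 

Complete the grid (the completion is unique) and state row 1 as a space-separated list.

la mi sol fa do re

Row 1, column 2: row 1 has {sol} and column 2 has {do, re, fa, sol, la}, leaving only mi.
Row 1, column 5: row 1 has {mi, sol} and column 5 has {re, mi, fa, sol, la}, leaving only do.
Row 1, column 4: row 1 has {do, mi, sol} and column 4 has {re, mi, la}, leaving only fa.
Row 1, column 1: row 1 has {do, mi, fa, sol} and column 1 has {do, re, sol}, leaving only la.
Row 1, column 6: row 1 has {do, mi, fa, sol, la} and column 6 has {do, mi, fa, la}, leaving only re.
So row 1 reads: la mi sol fa do re.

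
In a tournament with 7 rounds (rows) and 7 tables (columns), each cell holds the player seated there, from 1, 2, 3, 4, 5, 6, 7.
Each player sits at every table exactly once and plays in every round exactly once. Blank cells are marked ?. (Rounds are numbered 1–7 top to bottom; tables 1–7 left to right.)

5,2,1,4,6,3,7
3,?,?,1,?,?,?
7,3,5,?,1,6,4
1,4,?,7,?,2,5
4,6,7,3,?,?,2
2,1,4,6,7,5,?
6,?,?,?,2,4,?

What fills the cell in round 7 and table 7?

1

Round 2, table 6: round 2 has {1, 3} and table 6 has {2, 3, 4, 5, 6}, leaving only 7.
Round 2, table 2: round 2 has {1, 3, 7} and table 2 has {1, 2, 3, 4, 6}, leaving only 5.
Round 2, table 5: round 2 has {1, 3, 5, 7} and table 5 has {1, 2, 6, 7}, leaving only 4.
Round 2, table 7: round 2 has {1, 3, 4, 5, 7} and table 7 has {2, 4, 5, 7}, leaving only 6.
Round 2, table 3: round 2 has {1, 3, 4, 5, 6, 7} and table 3 has {1, 4, 5, 7}, leaving only 2.
Round 3, table 4: round 3 has {1, 3, 4, 5, 6, 7} and table 4 has {1, 3, 4, 6, 7}, leaving only 2.
Round 4, table 5: round 4 has {1, 2, 4, 5, 7} and table 5 has {1, 2, 4, 6, 7}, leaving only 3.
Round 4, table 3: round 4 has {1, 2, 3, 4, 5, 7} and table 3 has {1, 2, 4, 5, 7}, leaving only 6.
Round 5, table 5: round 5 has {2, 3, 4, 6, 7} and table 5 has {1, 2, 3, 4, 6, 7}, leaving only 5.
Round 5, table 6: round 5 has {2, 3, 4, 5, 6, 7} and table 6 has {2, 3, 4, 5, 6, 7}, leaving only 1.
Round 6, table 7: round 6 has {1, 2, 4, 5, 6, 7} and table 7 has {2, 4, 5, 6, 7}, leaving only 3.
Round 7 already has {2, 4, 6} and table 7 already has {2, 3, 4, 5, 6, 7}, so round 7, table 7 must be 1.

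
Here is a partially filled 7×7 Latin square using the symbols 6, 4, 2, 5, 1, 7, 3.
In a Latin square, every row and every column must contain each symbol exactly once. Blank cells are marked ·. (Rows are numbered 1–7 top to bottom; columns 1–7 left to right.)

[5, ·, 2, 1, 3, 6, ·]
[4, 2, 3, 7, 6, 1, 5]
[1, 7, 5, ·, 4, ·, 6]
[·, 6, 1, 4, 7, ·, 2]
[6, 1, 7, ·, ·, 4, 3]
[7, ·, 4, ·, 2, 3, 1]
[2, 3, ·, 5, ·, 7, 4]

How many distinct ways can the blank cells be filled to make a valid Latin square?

1

Row 1, column 2: eliminating its row and column leaves {4}.
Row 1, column 7: eliminating its row and column leaves {7}.
Row 3, column 4: eliminating its row and column leaves {2, 3}.
Row 3, column 6: eliminating its row and column leaves {2}.
Row 4, column 1: eliminating its row and column leaves {3}.
Row 4, column 6: eliminating its row and column leaves {5}.
Row 5, column 4: eliminating its row and column leaves {2}.
Row 5, column 5: eliminating its row and column leaves {5}.
Row 6, column 2: eliminating its row and column leaves {5}.
Row 6, column 4: eliminating its row and column leaves {6}.
Row 7, column 3: eliminating its row and column leaves {6}.
Row 7, column 5: eliminating its row and column leaves {1}.
Only one assignment across all blanks avoids any row or column repeat, giving 1 completion.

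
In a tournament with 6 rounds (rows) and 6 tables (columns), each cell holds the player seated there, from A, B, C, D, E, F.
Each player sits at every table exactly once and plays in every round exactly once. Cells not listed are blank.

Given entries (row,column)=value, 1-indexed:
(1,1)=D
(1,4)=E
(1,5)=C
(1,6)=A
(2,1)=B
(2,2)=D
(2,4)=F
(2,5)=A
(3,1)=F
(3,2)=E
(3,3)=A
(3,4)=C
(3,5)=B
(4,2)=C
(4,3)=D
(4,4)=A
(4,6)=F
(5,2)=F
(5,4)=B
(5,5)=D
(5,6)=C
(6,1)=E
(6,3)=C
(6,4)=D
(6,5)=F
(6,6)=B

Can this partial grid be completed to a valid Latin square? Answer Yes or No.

Round 4, table 1: round 4 together with table 1 already contain {A, B, C, D, E, F} — every symbol — so nothing can go there. The grid has no valid completion.

No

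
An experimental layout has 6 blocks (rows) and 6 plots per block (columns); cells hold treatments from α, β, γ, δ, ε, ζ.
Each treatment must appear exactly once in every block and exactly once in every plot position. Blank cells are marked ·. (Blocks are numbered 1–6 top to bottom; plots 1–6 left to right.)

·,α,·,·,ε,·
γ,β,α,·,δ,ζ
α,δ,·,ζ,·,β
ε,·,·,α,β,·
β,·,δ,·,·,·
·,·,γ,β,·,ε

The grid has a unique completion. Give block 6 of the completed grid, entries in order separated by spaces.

Block 6, plot 2: block 6 has {β, γ, ε} and plot 2 has {α, β, δ}, leaving only ζ.
Block 6, plot 1: block 6 has {β, γ, ε, ζ} and plot 1 has {α, β, γ, ε}, leaving only δ.
Block 6, plot 5: block 6 has {β, γ, δ, ε, ζ} and plot 5 has {β, δ, ε}, leaving only α.
So block 6 reads: δ ζ γ β α ε.

δ ζ γ β α ε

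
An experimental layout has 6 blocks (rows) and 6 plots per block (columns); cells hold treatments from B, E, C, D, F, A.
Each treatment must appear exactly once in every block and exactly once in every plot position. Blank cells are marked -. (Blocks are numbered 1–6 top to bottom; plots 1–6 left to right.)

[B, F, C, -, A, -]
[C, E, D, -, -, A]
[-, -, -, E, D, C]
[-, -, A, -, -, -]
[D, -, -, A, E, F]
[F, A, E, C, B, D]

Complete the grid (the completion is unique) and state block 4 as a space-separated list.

Block 4, plot 1: block 4 has {A} and plot 1 has {B, C, D, F}, leaving only E.
Block 4, plot 6: block 4 has {E, A} and plot 6 has {C, D, F, A}, leaving only B.
Block 1, plot 4: block 1 has {B, C, F, A} and plot 4 has {E, C, A}, leaving only D.
Block 4, plot 4: block 4 has {B, E, A} and plot 4 has {E, C, D, A}, leaving only F.
Block 4, plot 5: block 4 has {B, E, F, A} and plot 5 has {B, E, D, A}, leaving only C.
Block 4, plot 2: block 4 has {B, E, C, F, A} and plot 2 has {E, F, A}, leaving only D.
So block 4 reads: E D A F C B.

E D A F C B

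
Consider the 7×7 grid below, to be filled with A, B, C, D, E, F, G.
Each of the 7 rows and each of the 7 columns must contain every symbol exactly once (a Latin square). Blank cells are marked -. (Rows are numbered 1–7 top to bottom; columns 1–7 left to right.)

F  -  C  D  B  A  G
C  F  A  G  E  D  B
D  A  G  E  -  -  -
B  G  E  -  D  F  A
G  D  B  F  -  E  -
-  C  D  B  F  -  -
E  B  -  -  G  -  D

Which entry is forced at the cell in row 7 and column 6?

Row 7 already has {B, D, E, G} and column 6 already has {A, D, E, F}, so row 7, column 6 must be C.

C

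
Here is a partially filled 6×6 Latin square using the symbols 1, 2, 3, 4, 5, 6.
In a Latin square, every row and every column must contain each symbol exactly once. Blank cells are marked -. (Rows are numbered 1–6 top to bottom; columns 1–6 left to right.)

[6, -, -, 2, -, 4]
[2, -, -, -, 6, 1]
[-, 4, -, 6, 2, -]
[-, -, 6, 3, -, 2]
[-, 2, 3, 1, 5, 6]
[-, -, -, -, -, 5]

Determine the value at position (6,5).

Row 3, column 6: row 3 has {2, 4, 6} and column 6 has {1, 2, 4, 5, 6}, leaving only 3.
Row 5, column 1: row 5 has {1, 2, 3, 5, 6} and column 1 has {2, 6}, leaving only 4.
Row 6, column 4: row 6 has {5} and column 4 has {1, 2, 3, 6}, leaving only 4.
Row 2, column 4: row 2 has {1, 2, 6} and column 4 has {1, 2, 3, 4, 6}, leaving only 5.
Row 2, column 2: row 2 has {1, 2, 5, 6} and column 2 has {2, 4}, leaving only 3.
Row 2, column 3: row 2 has {1, 2, 3, 5, 6} and column 3 has {3, 6}, leaving only 4.
Row 6, column 5 is narrowed to {1, 3}.
If it were 3, then row 1, column 3 would be left with no valid symbol.
So row 6, column 5 must be 1.

1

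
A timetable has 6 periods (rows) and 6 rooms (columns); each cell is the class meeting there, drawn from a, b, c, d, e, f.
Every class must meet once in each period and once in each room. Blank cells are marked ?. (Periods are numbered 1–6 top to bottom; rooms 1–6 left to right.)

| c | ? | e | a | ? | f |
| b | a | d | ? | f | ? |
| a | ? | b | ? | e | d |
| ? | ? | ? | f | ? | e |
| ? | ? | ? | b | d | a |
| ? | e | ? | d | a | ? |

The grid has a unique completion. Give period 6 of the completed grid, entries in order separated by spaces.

Period 6, room 1: period 6 has {a, d, e} and room 1 has {a, b, c}, leaving only f.
Period 6, room 3: period 6 has {a, d, e, f} and room 3 has {b, d, e}, leaving only c.
Period 6, room 6: period 6 has {a, c, d, e, f} and room 6 has {a, d, e, f}, leaving only b.
So period 6 reads: f e c d a b.

f e c d a b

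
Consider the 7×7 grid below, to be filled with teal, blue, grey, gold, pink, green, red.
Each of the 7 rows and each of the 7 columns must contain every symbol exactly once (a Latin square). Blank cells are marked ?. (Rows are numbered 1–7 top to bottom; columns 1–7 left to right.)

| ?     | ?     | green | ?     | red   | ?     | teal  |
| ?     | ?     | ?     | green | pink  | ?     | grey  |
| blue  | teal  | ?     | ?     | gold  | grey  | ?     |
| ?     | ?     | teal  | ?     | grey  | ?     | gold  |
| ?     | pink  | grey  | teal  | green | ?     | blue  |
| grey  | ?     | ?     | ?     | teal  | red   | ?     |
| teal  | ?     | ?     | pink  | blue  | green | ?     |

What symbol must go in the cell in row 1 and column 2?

Row 3, column 4: row 3 has {teal, blue, grey, gold} and column 4 has {teal, pink, green}, leaving only red.
Row 3, column 3: row 3 has {teal, blue, grey, gold, red} and column 3 has {teal, grey, green}, leaving only pink.
Row 3, column 7: row 3 has {teal, blue, grey, gold, pink, red} and column 7 has {teal, blue, grey, gold}, leaving only green.
Row 4, column 4: row 4 has {teal, grey, gold} and column 4 has {teal, pink, green, red}, leaving only blue.
Row 4, column 6: row 4 has {teal, blue, grey, gold} and column 6 has {grey, green, red}, leaving only pink.
Row 5, column 6: row 5 has {teal, blue, grey, pink, green} and column 6 has {grey, pink, green, red}, leaving only gold.
Row 1, column 6: row 1 has {teal, green, red} and column 6 has {grey, gold, pink, green, red}, leaving only blue.
Row 2, column 6: row 2 has {grey, pink, green} and column 6 has {blue, grey, gold, pink, green, red}, leaving only teal.
Row 5, column 1: row 5 has {teal, blue, grey, gold, pink, green} and column 1 has {teal, blue, grey}, leaving only red.
Row 2, column 1: row 2 has {teal, grey, pink, green} and column 1 has {teal, blue, grey, red}, leaving only gold.
Row 1, column 1: row 1 has {teal, blue, green, red} and column 1 has {teal, blue, grey, gold, red}, leaving only pink.
Row 4, column 1: row 4 has {teal, blue, grey, gold, pink} and column 1 has {teal, blue, grey, gold, pink, red}, leaving only green.
Row 4, column 2: row 4 has {teal, blue, grey, gold, pink, green} and column 2 has {teal, pink}, leaving only red.
Row 2, column 2: row 2 has {teal, grey, gold, pink, green} and column 2 has {teal, pink, red}, leaving only blue.
Row 2, column 3: row 2 has {teal, blue, grey, gold, pink, green} and column 3 has {teal, grey, pink, green}, leaving only red.
Row 6, column 4: row 6 has {teal, grey, red} and column 4 has {teal, blue, pink, green, red}, leaving only gold.
Row 1, column 4: row 1 has {teal, blue, pink, green, red} and column 4 has {teal, blue, gold, pink, green, red}, leaving only grey.
Row 1 already has {teal, blue, grey, pink, green, red} and column 2 already has {teal, blue, pink, red}, so row 1, column 2 must be gold.

gold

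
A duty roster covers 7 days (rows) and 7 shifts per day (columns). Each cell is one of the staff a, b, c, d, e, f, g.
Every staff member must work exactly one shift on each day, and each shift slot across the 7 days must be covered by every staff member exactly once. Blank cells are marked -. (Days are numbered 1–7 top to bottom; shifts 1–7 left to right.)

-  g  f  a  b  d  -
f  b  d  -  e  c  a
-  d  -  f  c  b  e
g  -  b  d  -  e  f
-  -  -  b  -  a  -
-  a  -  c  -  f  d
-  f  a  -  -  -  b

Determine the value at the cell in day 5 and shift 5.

Day 1, shift 7: day 1 has {a, b, d, f, g} and shift 7 has {a, b, d, e, f}, leaving only c.
Day 1, shift 1: day 1 has {a, b, c, d, f, g} and shift 1 has {f, g}, leaving only e.
Day 2, shift 4: day 2 has {a, b, c, d, e, f} and shift 4 has {a, b, c, d, f}, leaving only g.
Day 3, shift 1: day 3 has {b, c, d, e, f} and shift 1 has {e, f, g}, leaving only a.
Day 3, shift 3: day 3 has {a, b, c, d, e, f} and shift 3 has {a, b, d, f}, leaving only g.
Day 4, shift 2: day 4 has {b, d, e, f, g} and shift 2 has {a, b, d, f, g}, leaving only c.
Day 4, shift 5: day 4 has {b, c, d, e, f, g} and shift 5 has {b, c, e}, leaving only a.
Day 5, shift 2: day 5 has {a, b} and shift 2 has {a, b, c, d, f, g}, leaving only e.
Day 5, shift 3: day 5 has {a, b, e} and shift 3 has {a, b, d, f, g}, leaving only c.
Day 5, shift 1: day 5 has {a, b, c, e} and shift 1 has {a, e, f, g}, leaving only d.
Day 5, shift 7: day 5 has {a, b, c, d, e} and shift 7 has {a, b, c, d, e, f}, leaving only g.
Day 5 already has {a, b, c, d, e, g} and shift 5 already has {a, b, c, e}, so day 5, shift 5 must be f.

f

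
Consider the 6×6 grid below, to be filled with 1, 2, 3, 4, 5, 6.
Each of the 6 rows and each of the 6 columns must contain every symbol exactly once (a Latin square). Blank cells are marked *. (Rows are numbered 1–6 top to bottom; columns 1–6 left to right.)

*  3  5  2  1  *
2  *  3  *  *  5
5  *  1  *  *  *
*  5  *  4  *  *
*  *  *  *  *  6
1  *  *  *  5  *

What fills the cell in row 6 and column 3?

Row 1, column 6: row 1 has {1, 2, 3, 5} and column 6 has {5, 6}, leaving only 4.
Row 1, column 1: row 1 has {1, 2, 3, 4, 5} and column 1 has {1, 2, 5}, leaving only 6.
Row 4, column 1: row 4 has {4, 5} and column 1 has {1, 2, 5, 6}, leaving only 3.
Row 5, column 1: row 5 has {6} and column 1 has {1, 2, 3, 5, 6}, leaving only 4.
Row 5, column 3: row 5 has {4, 6} and column 3 has {1, 3, 5}, leaving only 2.
Row 4, column 3: row 4 has {3, 4, 5} and column 3 has {1, 2, 3, 5}, leaving only 6.
Row 6 already has {1, 5} and column 3 already has {1, 2, 3, 5, 6}, so row 6, column 3 must be 4.

4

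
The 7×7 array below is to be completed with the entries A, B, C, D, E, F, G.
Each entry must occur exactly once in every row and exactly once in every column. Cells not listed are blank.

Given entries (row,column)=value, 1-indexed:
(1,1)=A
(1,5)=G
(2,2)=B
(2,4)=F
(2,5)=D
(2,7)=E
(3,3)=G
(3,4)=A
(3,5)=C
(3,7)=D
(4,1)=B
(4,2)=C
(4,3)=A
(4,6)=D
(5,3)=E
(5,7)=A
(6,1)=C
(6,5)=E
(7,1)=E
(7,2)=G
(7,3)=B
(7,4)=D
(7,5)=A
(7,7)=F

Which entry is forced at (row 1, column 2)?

Row 2, column 1: row 2 has {B, D, E, F} and column 1 has {A, B, C, E}, leaving only G.
Row 2, column 3: row 2 has {B, D, E, F, G} and column 3 has {A, B, E, G}, leaving only C.
Row 2, column 6: row 2 has {B, C, D, E, F, G} and column 6 has {D}, leaving only A.
Row 3, column 1: row 3 has {A, C, D, G} and column 1 has {A, B, C, E, G}, leaving only F.
Row 3, column 2: row 3 has {A, C, D, F, G} and column 2 has {B, C, G}, leaving only E.
Row 3, column 6: row 3 has {A, C, D, E, F, G} and column 6 has {A, D}, leaving only B.
Row 4, column 5: row 4 has {A, B, C, D} and column 5 has {A, C, D, E, G}, leaving only F.
Row 4, column 7: row 4 has {A, B, C, D, F} and column 7 has {A, D, E, F}, leaving only G.
Row 4, column 4: row 4 has {A, B, C, D, F, G} and column 4 has {A, D, F}, leaving only E.
Row 5, column 1: row 5 has {A, E} and column 1 has {A, B, C, E, F, G}, leaving only D.
Row 5, column 2: row 5 has {A, D, E} and column 2 has {B, C, E, G}, leaving only F.
Row 1 already has {A, G} and column 2 already has {B, C, E, F, G}, so row 1, column 2 must be D.

D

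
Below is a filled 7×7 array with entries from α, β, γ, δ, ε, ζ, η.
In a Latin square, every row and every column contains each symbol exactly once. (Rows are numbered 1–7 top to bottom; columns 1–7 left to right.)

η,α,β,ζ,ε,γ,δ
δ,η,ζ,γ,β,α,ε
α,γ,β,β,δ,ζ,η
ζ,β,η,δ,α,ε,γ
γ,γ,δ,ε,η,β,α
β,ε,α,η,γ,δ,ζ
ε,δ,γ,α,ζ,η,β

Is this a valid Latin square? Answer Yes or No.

No

Row 5 contains γ twice (at columns 1 and 2); row 3 is also not a permutation.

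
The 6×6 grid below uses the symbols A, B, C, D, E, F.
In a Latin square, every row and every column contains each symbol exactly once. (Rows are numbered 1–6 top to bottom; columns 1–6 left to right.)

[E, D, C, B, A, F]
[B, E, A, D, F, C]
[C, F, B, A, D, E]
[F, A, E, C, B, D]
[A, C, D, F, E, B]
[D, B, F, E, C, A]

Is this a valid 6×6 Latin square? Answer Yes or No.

Each row is a permutation of the 6 symbols, and so is each column.

Yes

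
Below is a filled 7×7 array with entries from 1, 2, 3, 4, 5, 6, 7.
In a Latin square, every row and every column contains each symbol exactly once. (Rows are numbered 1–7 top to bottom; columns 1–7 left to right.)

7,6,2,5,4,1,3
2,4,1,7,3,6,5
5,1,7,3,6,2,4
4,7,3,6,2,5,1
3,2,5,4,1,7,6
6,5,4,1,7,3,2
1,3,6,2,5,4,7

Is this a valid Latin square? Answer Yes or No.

Yes

Each row is a permutation of the 7 symbols, and so is each column.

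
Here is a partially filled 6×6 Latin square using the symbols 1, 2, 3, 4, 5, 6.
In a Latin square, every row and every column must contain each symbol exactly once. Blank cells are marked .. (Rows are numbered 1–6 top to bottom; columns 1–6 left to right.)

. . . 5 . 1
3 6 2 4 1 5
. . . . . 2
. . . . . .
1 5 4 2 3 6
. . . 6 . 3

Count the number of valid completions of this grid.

40

Row 1, column 1: eliminating its row and column leaves {2, 4, 6}.
Row 1, column 2: eliminating its row and column leaves {2, 3, 4}.
Row 1, column 3: eliminating its row and column leaves {3, 6}.
Row 1, column 5: eliminating its row and column leaves {2, 4, 6}.
Row 3, column 1: eliminating its row and column leaves {4, 5, 6}.
Row 3, column 2: eliminating its row and column leaves {1, 3, 4}.
Row 3, column 3: eliminating its row and column leaves {1, 3, 5, 6}.
Row 3, column 4: eliminating its row and column leaves {1, 3}.
Row 3, column 5: eliminating its row and column leaves {4, 5, 6}.
Row 4, column 1: eliminating its row and column leaves {2, 4, 5, 6}.
Row 4, column 2: eliminating its row and column leaves {1, 2, 3, 4}.
Row 4, column 3: eliminating its row and column leaves {1, 3, 5, 6}.
Row 4, column 4: eliminating its row and column leaves {1, 3}.
Row 4, column 5: eliminating its row and column leaves {2, 4, 5, 6}.
Row 4, column 6: eliminating its row and column leaves {4}.
Row 6, column 1: eliminating its row and column leaves {2, 4, 5}.
Row 6, column 2: eliminating its row and column leaves {1, 2, 4}.
Row 6, column 3: eliminating its row and column leaves {1, 5}.
Row 6, column 5: eliminating its row and column leaves {2, 4, 5}.
Enumerating the assignments across these blanks that avoid any row or column repeat gives 40 completions.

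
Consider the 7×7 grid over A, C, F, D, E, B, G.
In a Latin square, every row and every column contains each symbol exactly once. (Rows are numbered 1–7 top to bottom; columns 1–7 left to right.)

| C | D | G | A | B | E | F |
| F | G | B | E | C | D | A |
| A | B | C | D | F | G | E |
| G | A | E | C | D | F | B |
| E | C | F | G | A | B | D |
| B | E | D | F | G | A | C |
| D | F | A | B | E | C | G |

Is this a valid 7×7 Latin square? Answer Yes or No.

Each row is a permutation of the 7 symbols, and so is each column.

Yes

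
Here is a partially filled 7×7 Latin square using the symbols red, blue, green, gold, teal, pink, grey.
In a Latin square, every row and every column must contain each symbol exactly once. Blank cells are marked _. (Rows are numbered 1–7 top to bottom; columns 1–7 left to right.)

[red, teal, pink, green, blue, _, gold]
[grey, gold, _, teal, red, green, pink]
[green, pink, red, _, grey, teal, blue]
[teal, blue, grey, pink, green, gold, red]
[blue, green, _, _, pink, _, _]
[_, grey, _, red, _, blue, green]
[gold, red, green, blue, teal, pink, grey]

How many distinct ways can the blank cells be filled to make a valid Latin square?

Row 1, column 6: eliminating its row and column leaves {grey}.
Row 2, column 3: eliminating its row and column leaves {blue}.
Row 3, column 4: eliminating its row and column leaves {gold}.
Row 5, column 3: eliminating its row and column leaves {gold, teal}.
Row 5, column 4: eliminating its row and column leaves {gold, grey}.
Row 5, column 6: eliminating its row and column leaves {red, grey}.
Row 5, column 7: eliminating its row and column leaves {teal}.
Row 6, column 1: eliminating its row and column leaves {pink}.
Row 6, column 3: eliminating its row and column leaves {gold, teal}.
Row 6, column 5: eliminating its row and column leaves {gold}.
Only one assignment across all blanks avoids any row or column repeat, giving 1 completion.

1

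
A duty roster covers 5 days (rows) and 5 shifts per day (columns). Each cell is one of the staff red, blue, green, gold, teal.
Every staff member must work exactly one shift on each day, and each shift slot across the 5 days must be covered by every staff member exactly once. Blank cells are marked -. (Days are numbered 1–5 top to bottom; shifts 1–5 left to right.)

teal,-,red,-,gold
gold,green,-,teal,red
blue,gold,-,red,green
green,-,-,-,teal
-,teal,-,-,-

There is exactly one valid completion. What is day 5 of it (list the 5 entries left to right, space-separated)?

red teal green gold blue

Day 5, shift 1: day 5 has {teal} and shift 1 has {blue, green, gold, teal}, leaving only red.
Day 5, shift 5: day 5 has {red, teal} and shift 5 has {red, green, gold, teal}, leaving only blue.
Day 1, shift 2: day 1 has {red, gold, teal} and shift 2 has {green, gold, teal}, leaving only blue.
Day 1, shift 4: day 1 has {red, blue, gold, teal} and shift 4 has {red, teal}, leaving only green.
Day 5, shift 4: day 5 has {red, blue, teal} and shift 4 has {red, green, teal}, leaving only gold.
Day 5, shift 3: day 5 has {red, blue, gold, teal} and shift 3 has {red}, leaving only green.
So day 5 reads: red teal green gold blue.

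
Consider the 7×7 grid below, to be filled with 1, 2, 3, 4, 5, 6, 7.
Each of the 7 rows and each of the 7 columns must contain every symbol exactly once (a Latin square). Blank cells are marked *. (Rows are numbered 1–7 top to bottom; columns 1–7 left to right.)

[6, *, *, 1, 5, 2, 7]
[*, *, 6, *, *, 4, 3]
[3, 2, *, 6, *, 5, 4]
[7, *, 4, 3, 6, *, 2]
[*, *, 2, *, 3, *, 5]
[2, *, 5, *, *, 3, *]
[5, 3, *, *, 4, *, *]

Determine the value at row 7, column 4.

2

Row 1, column 2: row 1 has {1, 2, 5, 6, 7} and column 2 has {2, 3}, leaving only 4.
Row 1, column 3: row 1 has {1, 2, 4, 5, 6, 7} and column 3 has {2, 4, 5, 6}, leaving only 3.
Row 2, column 1: row 2 has {3, 4, 6} and column 1 has {2, 3, 5, 6, 7}, leaving only 1.
Row 4, column 6: row 4 has {2, 3, 4, 6, 7} and column 6 has {2, 3, 4, 5}, leaving only 1.
Row 4, column 2: row 4 has {1, 2, 3, 4, 6, 7} and column 2 has {2, 3, 4}, leaving only 5.
Row 2, column 2: row 2 has {1, 3, 4, 6} and column 2 has {2, 3, 4, 5}, leaving only 7.
Row 2, column 5: row 2 has {1, 3, 4, 6, 7} and column 5 has {3, 4, 5, 6}, leaving only 2.
Row 2, column 4: row 2 has {1, 2, 3, 4, 6, 7} and column 4 has {1, 3, 6}, leaving only 5.
Row 5, column 1: row 5 has {2, 3, 5} and column 1 has {1, 2, 3, 5, 6, 7}, leaving only 4.
Row 5, column 4: row 5 has {2, 3, 4, 5} and column 4 has {1, 3, 5, 6}, leaving only 7.
Row 7 already has {3, 4, 5} and column 4 already has {1, 3, 5, 6, 7}, so row 7, column 4 must be 2.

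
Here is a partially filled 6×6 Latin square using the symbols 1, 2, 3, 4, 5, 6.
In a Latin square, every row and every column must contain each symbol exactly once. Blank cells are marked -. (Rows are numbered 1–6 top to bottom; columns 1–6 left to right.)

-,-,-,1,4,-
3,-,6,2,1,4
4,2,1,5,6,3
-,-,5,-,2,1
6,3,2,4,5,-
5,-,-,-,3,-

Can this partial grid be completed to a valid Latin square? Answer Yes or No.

Row 4, column 1: row 4 together with column 1 already contain {1, 2, 3, 4, 5, 6} — every symbol — so nothing can go there. The grid has no valid completion.

No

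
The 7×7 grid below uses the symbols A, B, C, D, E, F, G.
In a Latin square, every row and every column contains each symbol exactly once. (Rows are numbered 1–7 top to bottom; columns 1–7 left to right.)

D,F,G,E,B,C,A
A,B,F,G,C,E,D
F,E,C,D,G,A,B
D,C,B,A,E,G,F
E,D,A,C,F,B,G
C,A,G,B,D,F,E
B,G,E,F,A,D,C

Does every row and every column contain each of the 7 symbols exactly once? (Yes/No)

Every row is a permutation, but column 1 contains D twice (at rows 1 and 4).

No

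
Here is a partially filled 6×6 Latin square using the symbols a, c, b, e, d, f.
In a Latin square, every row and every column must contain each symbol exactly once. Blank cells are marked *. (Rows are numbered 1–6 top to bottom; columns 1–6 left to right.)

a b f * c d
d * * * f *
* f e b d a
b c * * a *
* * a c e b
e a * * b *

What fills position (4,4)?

f

Row 1, column 4: row 1 has {a, c, b, d, f} and column 4 has {c, b}, leaving only e.
Row 2, column 2: row 2 has {d, f} and column 2 has {a, c, b, f}, leaving only e.
Row 2, column 4: row 2 has {e, d, f} and column 4 has {c, b, e}, leaving only a.
Row 2, column 6: row 2 has {a, e, d, f} and column 6 has {a, b, d}, leaving only c.
Row 2, column 3: row 2 has {a, c, e, d, f} and column 3 has {a, e, f}, leaving only b.
Row 3, column 1: row 3 has {a, b, e, d, f} and column 1 has {a, b, e, d}, leaving only c.
Row 4, column 3: row 4 has {a, c, b} and column 3 has {a, b, e, f}, leaving only d.
Row 4 already has {a, c, b, d} and column 4 already has {a, c, b, e}, so row 4, column 4 must be f.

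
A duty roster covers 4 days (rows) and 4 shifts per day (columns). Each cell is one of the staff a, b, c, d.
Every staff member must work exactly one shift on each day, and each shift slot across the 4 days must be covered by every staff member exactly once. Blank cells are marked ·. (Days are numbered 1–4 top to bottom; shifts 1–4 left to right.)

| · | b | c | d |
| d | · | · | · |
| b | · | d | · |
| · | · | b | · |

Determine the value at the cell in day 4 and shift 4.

a

Day 1, shift 1: day 1 has {b, c, d} and shift 1 has {b, d}, leaving only a.
Day 2, shift 3: day 2 has {d} and shift 3 has {b, c, d}, leaving only a.
Day 2, shift 2: day 2 has {a, d} and shift 2 has {b}, leaving only c.
Day 2, shift 4: day 2 has {a, c, d} and shift 4 has {d}, leaving only b.
Day 3, shift 2: day 3 has {b, d} and shift 2 has {b, c}, leaving only a.
Day 3, shift 4: day 3 has {a, b, d} and shift 4 has {b, d}, leaving only c.
Day 4 already has {b} and shift 4 already has {b, c, d}, so day 4, shift 4 must be a.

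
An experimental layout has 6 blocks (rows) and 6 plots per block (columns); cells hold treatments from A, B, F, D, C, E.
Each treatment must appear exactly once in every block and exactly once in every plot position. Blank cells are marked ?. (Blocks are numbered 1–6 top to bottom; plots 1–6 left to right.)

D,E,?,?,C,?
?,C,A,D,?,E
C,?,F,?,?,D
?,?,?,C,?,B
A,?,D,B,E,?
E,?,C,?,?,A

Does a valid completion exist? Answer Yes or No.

Yes

No block or plot among the givens repeats a symbol, and propagating forced cells runs into no contradiction.
One valid completion exists (for instance, D E B A C F / B C A D F E / C A F E B D / F D E C A B / A F D B E C / E B C F D A).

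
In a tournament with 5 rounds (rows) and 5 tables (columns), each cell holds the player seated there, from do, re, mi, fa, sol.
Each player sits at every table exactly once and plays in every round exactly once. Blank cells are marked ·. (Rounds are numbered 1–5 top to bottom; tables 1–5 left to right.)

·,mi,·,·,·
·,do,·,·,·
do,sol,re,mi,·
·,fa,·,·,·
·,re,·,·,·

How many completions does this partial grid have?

56

Round 1, table 1: eliminating its round and table leaves {re, fa, sol}.
Round 1, table 3: eliminating its round and table leaves {do, fa, sol}.
Round 1, table 4: eliminating its round and table leaves {do, re, fa, sol}.
Round 1, table 5: eliminating its round and table leaves {do, re, fa, sol}.
Round 2, table 1: eliminating its round and table leaves {re, mi, fa, sol}.
Round 2, table 3: eliminating its round and table leaves {mi, fa, sol}.
Round 2, table 4: eliminating its round and table leaves {re, fa, sol}.
Round 2, table 5: eliminating its round and table leaves {re, mi, fa, sol}.
Round 3, table 5: eliminating its round and table leaves {fa}.
Round 4, table 1: eliminating its round and table leaves {re, mi, sol}.
Round 4, table 3: eliminating its round and table leaves {do, mi, sol}.
Round 4, table 4: eliminating its round and table leaves {do, re, sol}.
Round 4, table 5: eliminating its round and table leaves {do, re, mi, sol}.
Round 5, table 1: eliminating its round and table leaves {mi, fa, sol}.
Round 5, table 3: eliminating its round and table leaves {do, mi, fa, sol}.
Round 5, table 4: eliminating its round and table leaves {do, fa, sol}.
Round 5, table 5: eliminating its round and table leaves {do, mi, fa, sol}.
Enumerating the assignments across these blanks that avoid any round or table repeat gives 56 completions.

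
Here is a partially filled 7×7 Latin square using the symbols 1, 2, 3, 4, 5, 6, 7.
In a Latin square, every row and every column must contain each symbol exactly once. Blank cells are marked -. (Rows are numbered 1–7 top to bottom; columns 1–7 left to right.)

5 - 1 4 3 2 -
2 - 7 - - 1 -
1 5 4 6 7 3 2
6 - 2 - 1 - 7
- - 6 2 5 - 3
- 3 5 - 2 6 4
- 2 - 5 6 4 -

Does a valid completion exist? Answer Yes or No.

Row 1, column 7: row 1 has {1, 2, 3, 4, 5} and column 7 has {2, 3, 4, 7}, so it must be 6.
Row 1, column 2: row 1 has {1, 2, 3, 4, 5, 6} and column 2 has {2, 3, 5}, so it must be 7.
Row 2, column 4: row 2 has {1, 2, 7} and column 4 has {2, 4, 5, 6}, so it must be 3.
Now row 4, column 4: row 4 together with column 4 already contain {1, 2, 3, 4, 5, 6, 7} — every symbol — so nothing can go there. The grid has no valid completion.

No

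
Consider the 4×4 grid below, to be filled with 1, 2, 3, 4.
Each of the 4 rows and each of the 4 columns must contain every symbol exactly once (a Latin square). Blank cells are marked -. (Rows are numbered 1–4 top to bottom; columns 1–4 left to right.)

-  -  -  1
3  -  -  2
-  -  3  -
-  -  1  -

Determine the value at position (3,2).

2

Row 2, column 3: row 2 has {2, 3} and column 3 has {1, 3}, leaving only 4.
Row 1, column 3: row 1 has {1} and column 3 has {1, 3, 4}, leaving only 2.
Row 1, column 1: row 1 has {1, 2} and column 1 has {3}, leaving only 4.
Row 1, column 2: row 1 has {1, 2, 4} and column 2 has {}, leaving only 3.
Row 2, column 2: row 2 has {2, 3, 4} and column 2 has {3}, leaving only 1.
Row 3, column 4: row 3 has {3} and column 4 has {1, 2}, leaving only 4.
Row 3 already has {3, 4} and column 2 already has {1, 3}, so row 3, column 2 must be 2.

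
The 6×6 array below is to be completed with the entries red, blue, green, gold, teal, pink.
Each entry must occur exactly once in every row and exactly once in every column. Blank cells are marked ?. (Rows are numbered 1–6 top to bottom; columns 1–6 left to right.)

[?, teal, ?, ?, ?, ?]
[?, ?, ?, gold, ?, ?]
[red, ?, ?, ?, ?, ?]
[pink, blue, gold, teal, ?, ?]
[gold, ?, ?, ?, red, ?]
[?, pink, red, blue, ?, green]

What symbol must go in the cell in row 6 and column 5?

gold

Row 4, column 5: row 4 has {blue, gold, teal, pink} and column 5 has {red}, leaving only green.
Row 4, column 6: row 4 has {blue, green, gold, teal, pink} and column 6 has {green}, leaving only red.
Row 5, column 2: row 5 has {red, gold} and column 2 has {blue, teal, pink}, leaving only green.
Row 2, column 2: row 2 has {gold} and column 2 has {blue, green, teal, pink}, leaving only red.
Row 3, column 2: row 3 has {red} and column 2 has {red, blue, green, teal, pink}, leaving only gold.
Row 5, column 4: row 5 has {red, green, gold} and column 4 has {blue, gold, teal}, leaving only pink.
Row 3, column 4: row 3 has {red, gold} and column 4 has {blue, gold, teal, pink}, leaving only green.
Row 1, column 4: row 1 has {teal} and column 4 has {blue, green, gold, teal, pink}, leaving only red.
Row 6, column 1: row 6 has {red, blue, green, pink} and column 1 has {red, gold, pink}, leaving only teal.
Row 6 already has {red, blue, green, teal, pink} and column 5 already has {red, green}, so row 6, column 5 must be gold.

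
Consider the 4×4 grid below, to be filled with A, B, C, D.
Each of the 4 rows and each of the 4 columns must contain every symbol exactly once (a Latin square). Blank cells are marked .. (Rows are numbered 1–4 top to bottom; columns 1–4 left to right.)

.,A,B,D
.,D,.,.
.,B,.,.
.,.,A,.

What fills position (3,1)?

A

Row 1, column 1: row 1 has {A, B, D} and column 1 has {}, leaving only C.
Row 2, column 3: row 2 has {D} and column 3 has {A, B}, leaving only C.
Row 3, column 3: row 3 has {B} and column 3 has {A, B, C}, leaving only D.
Row 3 already has {B, D} and column 1 already has {C}, so row 3, column 1 must be A.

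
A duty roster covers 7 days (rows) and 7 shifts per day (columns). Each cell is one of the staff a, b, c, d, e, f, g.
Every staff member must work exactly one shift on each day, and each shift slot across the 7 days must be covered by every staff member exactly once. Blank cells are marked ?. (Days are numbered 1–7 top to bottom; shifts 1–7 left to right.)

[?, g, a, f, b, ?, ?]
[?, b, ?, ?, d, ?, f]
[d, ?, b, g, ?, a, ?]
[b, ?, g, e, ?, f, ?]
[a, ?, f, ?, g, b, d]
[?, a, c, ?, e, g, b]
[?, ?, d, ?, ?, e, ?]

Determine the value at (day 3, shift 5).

f

Day 2, shift 3: day 2 has {b, d, f} and shift 3 has {a, b, c, d, f, g}, leaving only e.
Day 2, shift 6: day 2 has {b, d, e, f} and shift 6 has {a, b, e, f, g}, leaving only c.
Day 1, shift 6: day 1 has {a, b, f, g} and shift 6 has {a, b, c, e, f, g}, leaving only d.
Day 2, shift 1: day 2 has {b, c, d, e, f} and shift 1 has {a, b, d}, leaving only g.
Day 2, shift 4: day 2 has {b, c, d, e, f, g} and shift 4 has {e, f, g}, leaving only a.
Day 5, shift 4: day 5 has {a, b, d, f, g} and shift 4 has {a, e, f, g}, leaving only c.
Day 5, shift 2: day 5 has {a, b, c, d, f, g} and shift 2 has {a, b, g}, leaving only e.
Day 6, shift 1: day 6 has {a, b, c, e, g} and shift 1 has {a, b, d, g}, leaving only f.
Day 6, shift 4: day 6 has {a, b, c, e, f, g} and shift 4 has {a, c, e, f, g}, leaving only d.
Day 7, shift 1: day 7 has {d, e} and shift 1 has {a, b, d, f, g}, leaving only c.
Day 1, shift 1: day 1 has {a, b, d, f, g} and shift 1 has {a, b, c, d, f, g}, leaving only e.
Day 1, shift 7: day 1 has {a, b, d, e, f, g} and shift 7 has {b, d, f}, leaving only c.
Day 3, shift 7: day 3 has {a, b, d, g} and shift 7 has {b, c, d, f}, leaving only e.
Day 4, shift 7: day 4 has {b, e, f, g} and shift 7 has {b, c, d, e, f}, leaving only a.
Day 4, shift 5: day 4 has {a, b, e, f, g} and shift 5 has {b, d, e, g}, leaving only c.
Day 3 already has {a, b, d, e, g} and shift 5 already has {b, c, d, e, g}, so day 3, shift 5 must be f.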